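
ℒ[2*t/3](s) 2/(3*s^2)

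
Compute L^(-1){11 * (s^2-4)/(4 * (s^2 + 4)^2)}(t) 11 * t * cos(2 * t)/4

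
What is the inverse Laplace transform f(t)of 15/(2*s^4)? 5*t^3/4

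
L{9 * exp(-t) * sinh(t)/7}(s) 9/(7 * s * (s + 2))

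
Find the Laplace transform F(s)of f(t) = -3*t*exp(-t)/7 -3/(7*(s + 1)^2)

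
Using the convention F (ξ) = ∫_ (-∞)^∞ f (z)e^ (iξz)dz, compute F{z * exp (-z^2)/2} I * sqrt (pi) * ξ * exp (-ξ^2/4)/4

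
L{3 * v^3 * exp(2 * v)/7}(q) 18/(7 * (q - 2)^4)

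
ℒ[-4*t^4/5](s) -96/(5*s^5)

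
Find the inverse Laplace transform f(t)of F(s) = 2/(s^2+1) 2*sin(t)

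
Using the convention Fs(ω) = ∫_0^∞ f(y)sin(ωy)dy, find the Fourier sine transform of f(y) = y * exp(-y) 2 * ω/(ω^2 + 1)^2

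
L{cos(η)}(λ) λ/(λ^2 + 1)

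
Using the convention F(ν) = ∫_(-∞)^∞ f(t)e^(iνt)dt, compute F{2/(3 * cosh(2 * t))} pi/(3 * cosh(pi * ν/4))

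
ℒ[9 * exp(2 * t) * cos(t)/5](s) 9 * (s - 2)/(5 * ((s - 2)^2 + 1))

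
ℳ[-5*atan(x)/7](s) 5*pi*sec(pi*s/2)/(14*s)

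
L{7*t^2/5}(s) 14/(5*s^3)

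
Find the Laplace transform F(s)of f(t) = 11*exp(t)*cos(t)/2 11*(s - 1)/(2*((s - 1)^2 + 1))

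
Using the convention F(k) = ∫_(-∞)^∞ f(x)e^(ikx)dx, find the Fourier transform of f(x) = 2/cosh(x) 2*pi/cosh(pi*k/2)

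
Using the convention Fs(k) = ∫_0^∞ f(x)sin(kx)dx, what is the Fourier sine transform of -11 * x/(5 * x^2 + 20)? -11 * pi * exp(-2 * k)/10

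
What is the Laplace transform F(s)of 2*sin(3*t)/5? 6/(5*(s^2+9))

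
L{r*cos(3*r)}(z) (z^2 - 9)/(z^2 + 9)^2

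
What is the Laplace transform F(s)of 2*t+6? 6/s+2/s^2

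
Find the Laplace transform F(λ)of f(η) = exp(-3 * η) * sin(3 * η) 3/((λ + 3)^2 + 9)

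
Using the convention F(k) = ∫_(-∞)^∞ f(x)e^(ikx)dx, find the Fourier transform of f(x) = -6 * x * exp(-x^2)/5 -3 * I * sqrt(pi) * k * exp(-k^2/4)/5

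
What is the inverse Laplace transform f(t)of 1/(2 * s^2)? t/2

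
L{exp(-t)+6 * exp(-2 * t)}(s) 6/(s+2)+1/(s+1)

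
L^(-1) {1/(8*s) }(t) 1/8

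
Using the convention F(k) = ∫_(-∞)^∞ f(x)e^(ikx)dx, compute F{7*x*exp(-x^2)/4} 7*I*sqrt(pi)*k*exp(-k^2/4)/8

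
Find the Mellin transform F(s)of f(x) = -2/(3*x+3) -2*pi*csc(pi*s)/3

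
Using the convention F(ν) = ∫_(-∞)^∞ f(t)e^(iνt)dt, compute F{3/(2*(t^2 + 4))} 3*pi*exp(-2*Abs(ν))/4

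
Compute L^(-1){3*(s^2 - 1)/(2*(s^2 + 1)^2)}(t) 3*t*cos(t)/2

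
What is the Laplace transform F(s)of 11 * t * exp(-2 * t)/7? 11/(7 * (s + 2)^2)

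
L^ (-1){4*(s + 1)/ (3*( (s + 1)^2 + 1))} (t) 4*exp (-t)*cos (t)/3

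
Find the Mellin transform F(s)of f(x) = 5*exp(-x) 5*gamma(s)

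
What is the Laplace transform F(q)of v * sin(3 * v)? 6 * q/(q^2+9)^2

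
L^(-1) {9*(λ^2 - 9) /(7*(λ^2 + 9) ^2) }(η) 9*η*cos(3*η) /7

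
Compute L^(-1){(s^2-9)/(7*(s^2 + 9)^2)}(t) t*cos(3*t)/7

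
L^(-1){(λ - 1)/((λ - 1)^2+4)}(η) exp(η) * cos(2 * η)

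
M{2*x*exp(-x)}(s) 2*gamma(s + 1)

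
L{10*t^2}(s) 20/s^3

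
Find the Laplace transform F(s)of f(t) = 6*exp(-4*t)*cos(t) 6*(s + 4)/((s + 4)^2 + 1)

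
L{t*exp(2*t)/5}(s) 1/(5*(s - 2)^2)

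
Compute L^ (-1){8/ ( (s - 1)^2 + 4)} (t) 4*exp (t)*sin (2*t)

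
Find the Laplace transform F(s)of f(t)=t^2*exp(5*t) 2/(s - 5)^3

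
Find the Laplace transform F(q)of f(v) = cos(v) q/(q^2+1)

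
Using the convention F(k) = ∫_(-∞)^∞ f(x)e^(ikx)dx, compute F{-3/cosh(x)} -3 * pi/cosh(pi * k/2)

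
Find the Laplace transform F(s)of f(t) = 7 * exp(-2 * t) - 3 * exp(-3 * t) 7/(s + 2) - 3/(s + 3)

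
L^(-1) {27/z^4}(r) 9*r^3/2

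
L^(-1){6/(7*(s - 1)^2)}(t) 6*t*exp(t)/7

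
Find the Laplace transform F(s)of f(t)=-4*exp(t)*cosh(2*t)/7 4*(1 - s)/(7*((s - 1)^2-4))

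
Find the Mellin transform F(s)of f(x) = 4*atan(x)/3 -2*pi*sec(pi*s/2)/(3*s)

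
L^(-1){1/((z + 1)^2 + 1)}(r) exp(-r)*sin(r)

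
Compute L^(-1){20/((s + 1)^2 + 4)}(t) 10*exp(-t)*sin(2*t)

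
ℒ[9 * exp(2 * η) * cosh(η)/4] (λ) 9 * (λ - 2)/(4 * ((λ - 2)^2 - 1))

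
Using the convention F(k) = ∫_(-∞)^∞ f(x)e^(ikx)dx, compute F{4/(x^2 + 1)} 4 * pi * exp(-Abs(k))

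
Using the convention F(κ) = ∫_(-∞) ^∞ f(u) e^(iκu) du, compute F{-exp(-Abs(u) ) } -2/(κ^2 + 1) 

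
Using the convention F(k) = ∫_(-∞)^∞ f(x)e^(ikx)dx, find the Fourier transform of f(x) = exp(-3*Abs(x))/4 3/(2*(k^2 + 9))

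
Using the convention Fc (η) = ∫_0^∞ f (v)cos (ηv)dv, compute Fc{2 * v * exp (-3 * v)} 2 * (9 - η^2)/ (η^2+9)^2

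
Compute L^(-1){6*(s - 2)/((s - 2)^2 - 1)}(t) 6*exp(2*t)*cosh(t)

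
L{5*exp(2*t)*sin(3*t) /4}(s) 15/(4*((s - 2) ^2 + 9) ) 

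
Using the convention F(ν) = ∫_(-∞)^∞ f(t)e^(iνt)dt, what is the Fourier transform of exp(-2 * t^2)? sqrt(2) * sqrt(pi) * exp(-ν^2/8)/2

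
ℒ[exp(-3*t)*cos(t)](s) (s + 3)/((s + 3)^2 + 1)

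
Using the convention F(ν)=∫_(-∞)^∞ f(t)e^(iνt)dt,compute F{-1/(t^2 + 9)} -pi*exp(-3*Abs(ν))/3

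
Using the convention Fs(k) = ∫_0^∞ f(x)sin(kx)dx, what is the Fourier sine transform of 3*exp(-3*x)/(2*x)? 3*atan(k/3)/2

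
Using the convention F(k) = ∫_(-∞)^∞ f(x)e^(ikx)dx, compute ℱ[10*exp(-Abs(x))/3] 20/(3*(k^2 + 1))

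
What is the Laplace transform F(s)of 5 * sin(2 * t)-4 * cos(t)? 10/(s^2+4)-4 * s/(s^2+1)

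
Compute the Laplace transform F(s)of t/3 1/(3 * s^2)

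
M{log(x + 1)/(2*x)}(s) -pi*csc(pi*s)/(2*s - 2)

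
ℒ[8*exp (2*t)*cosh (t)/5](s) 8*(s - 2)/ (5*( (s - 2)^2 - 1))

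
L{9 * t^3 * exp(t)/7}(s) 54/(7 * (s - 1)^4)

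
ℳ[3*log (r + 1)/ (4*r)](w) -3*pi*csc (pi*w)/ (4*w - 4)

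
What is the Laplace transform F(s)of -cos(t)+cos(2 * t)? s/(s^2+4)- s/(s^2+1)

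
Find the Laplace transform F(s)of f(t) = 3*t 3/s^2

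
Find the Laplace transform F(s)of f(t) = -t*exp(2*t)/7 -1/(7*(s - 2)^2)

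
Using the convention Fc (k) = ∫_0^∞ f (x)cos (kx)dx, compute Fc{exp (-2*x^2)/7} sqrt (2)*sqrt (pi)*exp (-k^2/8)/28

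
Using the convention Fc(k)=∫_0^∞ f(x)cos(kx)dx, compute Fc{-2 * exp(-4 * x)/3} -8/(3 * k^2 + 48)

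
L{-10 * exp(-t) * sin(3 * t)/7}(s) -30/(7 * (s + 1)^2 + 63)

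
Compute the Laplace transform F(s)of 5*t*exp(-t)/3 5/(3*(s + 1)^2)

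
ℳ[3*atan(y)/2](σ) -3*pi*sec(pi*σ/2)/(4*σ)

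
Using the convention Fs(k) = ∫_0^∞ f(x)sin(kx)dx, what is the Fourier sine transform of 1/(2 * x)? pi/4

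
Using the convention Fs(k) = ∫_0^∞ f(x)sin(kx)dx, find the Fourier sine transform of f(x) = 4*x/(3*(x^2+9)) 2*pi*exp(-3*k)/3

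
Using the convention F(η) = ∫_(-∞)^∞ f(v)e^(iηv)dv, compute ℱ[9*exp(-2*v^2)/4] 9*sqrt(2)*sqrt(pi)*exp(-η^2/8)/8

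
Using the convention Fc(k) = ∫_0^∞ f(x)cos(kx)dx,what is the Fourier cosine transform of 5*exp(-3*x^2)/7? 5*sqrt(3)*sqrt(pi)*exp(-k^2/12)/42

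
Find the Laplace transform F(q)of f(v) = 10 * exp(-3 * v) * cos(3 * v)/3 10 * (q + 3)/(3 * ((q + 3)^2 + 9))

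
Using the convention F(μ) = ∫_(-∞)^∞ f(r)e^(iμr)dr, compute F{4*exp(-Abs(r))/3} 8/(3*(μ^2 + 1))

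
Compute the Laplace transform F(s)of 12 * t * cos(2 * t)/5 12 * (s^2-4)/(5 * (s^2 + 4)^2)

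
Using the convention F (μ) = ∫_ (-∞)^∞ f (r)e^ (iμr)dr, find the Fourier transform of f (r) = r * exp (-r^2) I * sqrt (pi) * μ * exp (-μ^2/4)/2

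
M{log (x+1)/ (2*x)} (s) -pi*csc (pi*s)/ (2*s - 2)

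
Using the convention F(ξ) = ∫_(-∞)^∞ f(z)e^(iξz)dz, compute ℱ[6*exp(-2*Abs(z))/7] 24/(7*(ξ^2 + 4))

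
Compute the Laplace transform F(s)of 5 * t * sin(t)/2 5 * s/(s^2 + 1)^2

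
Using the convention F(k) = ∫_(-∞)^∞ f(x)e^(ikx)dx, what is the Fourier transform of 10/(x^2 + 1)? 10*pi*exp(-Abs(k))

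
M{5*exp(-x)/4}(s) 5*gamma(s)/4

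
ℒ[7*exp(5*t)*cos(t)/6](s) 7*(s - 5)/(6*((s - 5)^2 + 1))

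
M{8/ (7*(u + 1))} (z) 8*pi*csc (pi*z)/7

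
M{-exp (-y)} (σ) -gamma (σ)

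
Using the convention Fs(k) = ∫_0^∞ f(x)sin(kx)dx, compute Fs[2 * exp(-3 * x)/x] 2 * atan(k/3)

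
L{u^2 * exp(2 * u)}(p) 2/(p - 2)^3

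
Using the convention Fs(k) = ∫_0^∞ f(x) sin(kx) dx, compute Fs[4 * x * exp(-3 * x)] 24 * k/(k^2 + 9) ^2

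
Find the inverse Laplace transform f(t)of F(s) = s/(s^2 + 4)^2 t*sin(2*t)/4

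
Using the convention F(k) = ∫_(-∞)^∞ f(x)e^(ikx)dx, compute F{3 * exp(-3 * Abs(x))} 18/(k^2 + 9)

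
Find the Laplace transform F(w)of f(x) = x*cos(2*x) (w^2 - 4)/(w^2 + 4)^2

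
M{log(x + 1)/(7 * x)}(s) -pi * csc(pi * s)/(7 * s - 7)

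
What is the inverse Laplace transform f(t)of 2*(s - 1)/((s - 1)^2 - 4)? 2*exp(t)*cosh(2*t)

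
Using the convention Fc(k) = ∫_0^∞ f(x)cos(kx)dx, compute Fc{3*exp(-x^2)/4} 3*sqrt(pi)*exp(-k^2/4)/8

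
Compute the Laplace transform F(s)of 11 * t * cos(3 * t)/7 11 * (s^2 - 9)/(7 * (s^2 + 9)^2)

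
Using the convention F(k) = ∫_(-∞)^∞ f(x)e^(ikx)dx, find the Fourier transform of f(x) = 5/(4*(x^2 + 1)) 5*pi*exp(-Abs(k))/4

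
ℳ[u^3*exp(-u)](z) gamma(z + 3) 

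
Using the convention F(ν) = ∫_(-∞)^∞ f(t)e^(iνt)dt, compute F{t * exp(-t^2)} I * sqrt(pi) * ν * exp(-ν^2/4)/2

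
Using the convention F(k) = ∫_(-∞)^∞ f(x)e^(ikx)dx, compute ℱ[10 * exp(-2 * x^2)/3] 5 * sqrt(2) * sqrt(pi) * exp(-k^2/8)/3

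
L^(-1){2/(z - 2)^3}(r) r^2 * exp(2 * r)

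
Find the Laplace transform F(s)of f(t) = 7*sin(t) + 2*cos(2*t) 7/(s^2 + 1) + 2*s/(s^2 + 4)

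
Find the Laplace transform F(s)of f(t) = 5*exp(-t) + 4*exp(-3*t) 5/(s + 1) + 4/(s + 3)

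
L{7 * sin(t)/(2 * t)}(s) 7 * atan(1/s)/2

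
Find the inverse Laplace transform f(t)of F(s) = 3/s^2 3 * t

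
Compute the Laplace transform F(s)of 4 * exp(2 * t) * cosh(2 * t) 4 * (s - 2)/(s * (s - 4))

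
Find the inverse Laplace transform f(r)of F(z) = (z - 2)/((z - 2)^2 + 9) exp(2 * r) * cos(3 * r)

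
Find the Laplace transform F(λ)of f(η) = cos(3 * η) λ/(λ^2 + 9)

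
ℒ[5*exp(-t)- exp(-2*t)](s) 5/(s + 1) - 1/(s + 2)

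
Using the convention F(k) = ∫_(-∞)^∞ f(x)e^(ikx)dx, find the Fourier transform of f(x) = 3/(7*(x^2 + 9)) pi*exp(-3*Abs(k))/7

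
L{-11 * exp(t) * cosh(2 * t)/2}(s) 11 * (1 - s)/(2 * ((s - 1)^2 - 4))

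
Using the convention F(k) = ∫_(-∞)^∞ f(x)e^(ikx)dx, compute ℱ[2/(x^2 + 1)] 2 * pi * exp(-Abs(k))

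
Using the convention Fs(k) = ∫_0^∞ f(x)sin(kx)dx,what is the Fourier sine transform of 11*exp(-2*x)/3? 11*k/(3*(k^2 + 4))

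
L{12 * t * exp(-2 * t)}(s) 12/(s + 2)^2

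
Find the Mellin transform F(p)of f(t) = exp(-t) gamma(p)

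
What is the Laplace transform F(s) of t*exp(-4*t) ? (s+4) ^(-2) 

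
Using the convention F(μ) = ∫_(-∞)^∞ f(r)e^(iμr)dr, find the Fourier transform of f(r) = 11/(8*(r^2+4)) 11*pi*exp(-2*Abs(μ))/16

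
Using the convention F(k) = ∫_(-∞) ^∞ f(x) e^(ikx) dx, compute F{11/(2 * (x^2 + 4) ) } 11 * pi * exp(-2 * Abs(k) ) /4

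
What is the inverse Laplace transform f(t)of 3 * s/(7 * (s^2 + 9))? 3 * cos(3 * t)/7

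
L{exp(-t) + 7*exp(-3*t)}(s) 7/(s + 3) + 1/(s + 1)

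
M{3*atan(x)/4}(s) -3*pi*sec(pi*s/2)/(8*s)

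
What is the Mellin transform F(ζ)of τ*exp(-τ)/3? gamma(ζ + 1)/3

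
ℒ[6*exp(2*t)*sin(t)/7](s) 6/(7*((s - 2)^2 + 1))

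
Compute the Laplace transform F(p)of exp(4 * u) 1/(p - 4)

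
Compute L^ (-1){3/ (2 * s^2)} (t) 3 * t/2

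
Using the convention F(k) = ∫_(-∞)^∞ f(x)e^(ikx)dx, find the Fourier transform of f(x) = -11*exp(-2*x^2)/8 -11*sqrt(2)*sqrt(pi)*exp(-k^2/8)/16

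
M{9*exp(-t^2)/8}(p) 9*gamma(p/2)/16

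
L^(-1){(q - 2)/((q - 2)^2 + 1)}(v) exp(2*v)*cos(v)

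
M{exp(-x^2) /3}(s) gamma(s/2) /6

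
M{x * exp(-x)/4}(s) gamma(s + 1)/4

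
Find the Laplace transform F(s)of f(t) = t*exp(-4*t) (s + 4)^(-2)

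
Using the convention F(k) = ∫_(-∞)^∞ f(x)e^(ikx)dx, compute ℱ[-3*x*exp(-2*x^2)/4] -3*sqrt(2)*I*sqrt(pi)*k*exp(-k^2/8)/32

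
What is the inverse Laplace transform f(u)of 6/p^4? u^3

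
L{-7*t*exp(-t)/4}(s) -7/(4*(s+1)^2)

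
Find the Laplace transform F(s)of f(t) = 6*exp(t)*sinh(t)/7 6/(7*s*(s - 2))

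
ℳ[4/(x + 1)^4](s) 2*gamma(s)*gamma(4 - s)/3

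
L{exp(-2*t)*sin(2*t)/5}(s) 2/(5*((s + 2)^2 + 4))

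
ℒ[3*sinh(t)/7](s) 3/(7*(s^2-1))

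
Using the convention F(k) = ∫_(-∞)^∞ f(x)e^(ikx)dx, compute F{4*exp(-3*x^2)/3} 4*sqrt(3)*sqrt(pi)*exp(-k^2/12)/9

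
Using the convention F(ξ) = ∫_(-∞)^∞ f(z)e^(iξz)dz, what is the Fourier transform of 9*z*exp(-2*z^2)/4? 9*sqrt(2)*I*sqrt(pi)*ξ*exp(-ξ^2/8)/32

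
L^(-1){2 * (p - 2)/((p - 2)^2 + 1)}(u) 2 * exp(2 * u) * cos(u)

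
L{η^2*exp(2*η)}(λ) 2/(λ - 2)^3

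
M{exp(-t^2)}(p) gamma(p/2)/2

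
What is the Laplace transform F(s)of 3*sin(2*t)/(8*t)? 3*atan(2/s)/8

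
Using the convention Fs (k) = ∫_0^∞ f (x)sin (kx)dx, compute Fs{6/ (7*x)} 3*pi/7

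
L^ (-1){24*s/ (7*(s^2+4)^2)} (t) 6*t*sin (2*t)/7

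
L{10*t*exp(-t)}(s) 10/(s + 1)^2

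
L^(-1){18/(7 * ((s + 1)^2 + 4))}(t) 9 * exp(-t) * sin(2 * t)/7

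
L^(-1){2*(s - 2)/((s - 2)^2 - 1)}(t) 2*exp(2*t)*cosh(t)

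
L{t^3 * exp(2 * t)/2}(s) 3/(s - 2)^4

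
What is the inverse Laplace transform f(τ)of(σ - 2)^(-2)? τ*exp(2*τ)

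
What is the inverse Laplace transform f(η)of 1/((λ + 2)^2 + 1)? exp(-2*η)*sin(η)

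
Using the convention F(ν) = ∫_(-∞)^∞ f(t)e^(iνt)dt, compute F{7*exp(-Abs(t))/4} 7/(2*(ν^2+1))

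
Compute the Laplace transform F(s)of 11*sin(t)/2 11/(2*(s^2 + 1))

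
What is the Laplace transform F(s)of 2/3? 2/(3 * s)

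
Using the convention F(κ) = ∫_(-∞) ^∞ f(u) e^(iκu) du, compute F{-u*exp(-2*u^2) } -sqrt(2)*I*sqrt(pi)*κ*exp(-κ^2/8) /8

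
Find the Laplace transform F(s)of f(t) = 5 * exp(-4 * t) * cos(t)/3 5 * (s + 4)/(3 * ((s + 4)^2 + 1))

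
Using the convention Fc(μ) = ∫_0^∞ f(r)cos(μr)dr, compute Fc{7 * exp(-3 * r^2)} 7 * sqrt(3) * sqrt(pi) * exp(-μ^2/12)/6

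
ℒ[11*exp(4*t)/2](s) 11/(2*(s - 4))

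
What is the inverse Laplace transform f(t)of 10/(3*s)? 10/3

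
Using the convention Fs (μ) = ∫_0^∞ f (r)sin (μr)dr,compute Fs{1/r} pi/2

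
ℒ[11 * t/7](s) 11/(7 * s^2)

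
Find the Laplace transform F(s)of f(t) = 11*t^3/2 33/s^4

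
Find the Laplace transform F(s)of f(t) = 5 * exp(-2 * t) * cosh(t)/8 5 * (s + 2)/(8 * ((s + 2)^2-1))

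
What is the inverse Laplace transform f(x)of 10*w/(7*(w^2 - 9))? 10*cosh(3*x)/7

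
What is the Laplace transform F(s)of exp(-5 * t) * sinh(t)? 1/((s + 5)^2 - 1)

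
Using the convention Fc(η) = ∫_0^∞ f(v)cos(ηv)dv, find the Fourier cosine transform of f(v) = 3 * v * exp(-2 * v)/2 3 * (4 - η^2)/(2 * (η^2 + 4)^2)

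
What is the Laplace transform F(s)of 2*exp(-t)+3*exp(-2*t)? 3/(s+2)+2/(s+1)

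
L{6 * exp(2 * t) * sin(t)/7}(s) 6/(7 * ((s - 2)^2 + 1))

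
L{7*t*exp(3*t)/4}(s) 7/(4*(s - 3)^2)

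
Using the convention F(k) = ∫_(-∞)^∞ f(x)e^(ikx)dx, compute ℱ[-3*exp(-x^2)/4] -3*sqrt(pi)*exp(-k^2/4)/4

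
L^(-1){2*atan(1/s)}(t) 2*sin(t)/t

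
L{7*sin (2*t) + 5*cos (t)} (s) 14/ (s^2 + 4) + 5*s/ (s^2 + 1)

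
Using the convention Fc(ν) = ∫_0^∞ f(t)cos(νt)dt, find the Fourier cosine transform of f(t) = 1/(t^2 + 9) pi*exp(-3*ν)/6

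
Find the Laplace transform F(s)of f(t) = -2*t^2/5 -4/(5*s^3)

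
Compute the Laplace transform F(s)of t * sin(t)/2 s/(s^2 + 1)^2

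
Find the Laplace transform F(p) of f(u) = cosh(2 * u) p/(p^2 - 4) 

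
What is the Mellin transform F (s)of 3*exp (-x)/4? 3*gamma (s)/4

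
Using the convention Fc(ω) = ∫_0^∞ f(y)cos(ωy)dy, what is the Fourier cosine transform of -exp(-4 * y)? -4/(ω^2 + 16)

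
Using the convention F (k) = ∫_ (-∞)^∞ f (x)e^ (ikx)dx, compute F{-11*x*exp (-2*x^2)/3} -11*sqrt (2)*I*sqrt (pi)*k*exp (-k^2/8)/24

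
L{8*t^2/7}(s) 16/(7*s^3)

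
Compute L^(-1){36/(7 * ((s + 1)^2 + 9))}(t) 12 * exp(-t) * sin(3 * t)/7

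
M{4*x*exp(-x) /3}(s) 4*gamma(s + 1) /3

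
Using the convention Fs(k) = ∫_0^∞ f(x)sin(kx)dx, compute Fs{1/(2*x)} pi/4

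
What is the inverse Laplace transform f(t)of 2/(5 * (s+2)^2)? 2 * t * exp(-2 * t)/5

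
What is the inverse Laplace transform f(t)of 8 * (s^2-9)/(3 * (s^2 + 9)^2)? 8 * t * cos(3 * t)/3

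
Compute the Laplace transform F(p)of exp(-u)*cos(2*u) (p+1)/((p+1)^2+4)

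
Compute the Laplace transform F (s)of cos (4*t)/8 s/ (8*(s^2 + 16))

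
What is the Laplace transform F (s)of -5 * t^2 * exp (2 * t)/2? -5/ (s - 2)^3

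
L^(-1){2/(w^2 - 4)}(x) sinh(2*x)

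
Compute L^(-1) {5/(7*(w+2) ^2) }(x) 5*x*exp(-2*x) /7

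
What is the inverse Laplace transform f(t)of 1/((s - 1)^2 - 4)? exp(t)*sinh(2*t)/2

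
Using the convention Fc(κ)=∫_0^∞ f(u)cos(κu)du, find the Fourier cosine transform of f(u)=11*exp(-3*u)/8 33/(8*(κ^2 + 9))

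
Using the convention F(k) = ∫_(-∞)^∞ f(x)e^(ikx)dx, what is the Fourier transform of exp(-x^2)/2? sqrt(pi) * exp(-k^2/4)/2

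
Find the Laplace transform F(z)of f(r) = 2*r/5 2/(5*z^2)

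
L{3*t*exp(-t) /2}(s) 3/(2*(s+1) ^2) 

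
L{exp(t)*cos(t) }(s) (s - 1) /((s - 1) ^2+1) 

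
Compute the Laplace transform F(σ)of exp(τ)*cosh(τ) (σ - 1)/(σ*(σ - 2))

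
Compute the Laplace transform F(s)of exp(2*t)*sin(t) 1/((s - 2)^2+1)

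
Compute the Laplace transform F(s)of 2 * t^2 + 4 4/s^3 + 4/s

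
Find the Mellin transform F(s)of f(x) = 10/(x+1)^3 5 * pi * (s - 2) * (s - 1)/sin(pi * s)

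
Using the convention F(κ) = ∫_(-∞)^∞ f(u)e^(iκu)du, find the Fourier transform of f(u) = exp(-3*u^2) sqrt(3)*sqrt(pi)*exp(-κ^2/12)/3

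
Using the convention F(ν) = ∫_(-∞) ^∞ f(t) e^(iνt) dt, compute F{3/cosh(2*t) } 3*pi/(2*cosh(pi*ν/4) ) 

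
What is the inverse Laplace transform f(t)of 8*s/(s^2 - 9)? 8*cosh(3*t)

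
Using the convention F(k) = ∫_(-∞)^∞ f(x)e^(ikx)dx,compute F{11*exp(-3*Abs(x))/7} 66/(7*(k^2 + 9))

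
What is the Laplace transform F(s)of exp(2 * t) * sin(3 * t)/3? 1/((s - 2)^2+9)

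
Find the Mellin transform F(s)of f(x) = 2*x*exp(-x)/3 2*gamma(s+1)/3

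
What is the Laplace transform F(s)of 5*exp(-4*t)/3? 5/(3*(s + 4))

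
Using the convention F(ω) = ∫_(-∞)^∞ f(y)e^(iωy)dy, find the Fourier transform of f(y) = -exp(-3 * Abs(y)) -6/(ω^2 + 9)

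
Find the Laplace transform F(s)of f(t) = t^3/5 6/(5 * s^4)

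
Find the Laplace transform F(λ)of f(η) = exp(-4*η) 1/(λ + 4)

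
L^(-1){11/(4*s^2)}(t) 11*t/4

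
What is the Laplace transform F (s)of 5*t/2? 5/ (2*s^2)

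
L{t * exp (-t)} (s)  (s+1)^ (-2)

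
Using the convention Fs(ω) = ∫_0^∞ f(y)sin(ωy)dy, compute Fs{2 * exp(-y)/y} 2 * atan(ω)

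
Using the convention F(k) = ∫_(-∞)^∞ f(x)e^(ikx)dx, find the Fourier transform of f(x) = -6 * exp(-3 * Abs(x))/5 -36/(5 * k^2 + 45)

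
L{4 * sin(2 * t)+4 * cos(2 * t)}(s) 8/(s^2+4)+4 * s/(s^2+4)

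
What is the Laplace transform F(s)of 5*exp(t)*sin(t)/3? 5/(3*((s - 1)^2 + 1))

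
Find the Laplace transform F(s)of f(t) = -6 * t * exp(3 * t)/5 -6/(5 * (s - 3)^2)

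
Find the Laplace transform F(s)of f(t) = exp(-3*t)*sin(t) 1/((s + 3)^2 + 1)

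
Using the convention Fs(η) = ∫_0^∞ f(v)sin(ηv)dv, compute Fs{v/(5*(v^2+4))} pi*exp(-2*η)/10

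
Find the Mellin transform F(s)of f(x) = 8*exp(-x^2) 4*gamma(s/2)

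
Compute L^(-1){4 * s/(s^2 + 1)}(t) 4 * cos(t)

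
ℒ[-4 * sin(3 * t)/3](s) -4/(s^2 + 9)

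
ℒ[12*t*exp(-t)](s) 12/(s + 1)^2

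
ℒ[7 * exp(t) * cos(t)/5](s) 7 * (s - 1)/(5 * ((s - 1)^2 + 1))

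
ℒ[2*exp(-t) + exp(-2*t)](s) 2/(s + 1) + 1/(s + 2)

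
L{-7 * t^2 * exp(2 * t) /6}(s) -7/(3 * (s - 2) ^3) 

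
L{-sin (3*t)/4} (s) -3/ (4*s^2 + 36)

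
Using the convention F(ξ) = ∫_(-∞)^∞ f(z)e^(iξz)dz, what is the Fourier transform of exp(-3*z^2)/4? sqrt(3)*sqrt(pi)*exp(-ξ^2/12)/12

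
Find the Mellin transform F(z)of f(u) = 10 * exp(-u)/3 10 * gamma(z)/3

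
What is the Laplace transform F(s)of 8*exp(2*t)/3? 8/(3*(s - 2))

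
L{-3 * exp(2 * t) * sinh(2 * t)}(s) -6/(s * (s - 4))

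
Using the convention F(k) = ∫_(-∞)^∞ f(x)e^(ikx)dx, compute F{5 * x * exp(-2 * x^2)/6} 5 * sqrt(2) * I * sqrt(pi) * k * exp(-k^2/8)/48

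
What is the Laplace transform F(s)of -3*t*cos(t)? 3*(1 - s^2)/(s^2 + 1)^2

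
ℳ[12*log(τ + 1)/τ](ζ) -12*pi*csc(pi*ζ)/(ζ - 1)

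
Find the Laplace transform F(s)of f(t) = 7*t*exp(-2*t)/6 7/(6*(s + 2)^2)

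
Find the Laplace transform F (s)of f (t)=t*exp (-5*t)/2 1/ (2*(s + 5)^2)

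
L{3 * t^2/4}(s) 3/(2 * s^3) 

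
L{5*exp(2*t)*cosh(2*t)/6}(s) 5*(s - 2)/(6*s*(s - 4))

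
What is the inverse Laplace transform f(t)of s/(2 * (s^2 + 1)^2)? t * sin(t)/4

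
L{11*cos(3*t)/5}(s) 11*s/(5*(s^2+9))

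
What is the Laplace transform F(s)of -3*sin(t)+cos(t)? s/(s^2+1) - 3/(s^2+1)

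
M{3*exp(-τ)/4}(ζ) 3*gamma(ζ)/4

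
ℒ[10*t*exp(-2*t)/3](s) 10/(3*(s + 2)^2)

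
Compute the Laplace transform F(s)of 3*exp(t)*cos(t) 3*(s - 1)/((s - 1)^2 + 1)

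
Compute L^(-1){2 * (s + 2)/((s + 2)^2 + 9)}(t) 2 * exp(-2 * t) * cos(3 * t)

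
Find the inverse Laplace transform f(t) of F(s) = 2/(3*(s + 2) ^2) 2*t*exp(-2*t) /3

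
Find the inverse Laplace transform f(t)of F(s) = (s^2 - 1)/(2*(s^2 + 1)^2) t*cos(t)/2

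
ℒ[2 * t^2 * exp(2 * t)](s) 4/(s - 2) ^3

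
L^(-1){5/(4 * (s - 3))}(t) 5 * exp(3 * t)/4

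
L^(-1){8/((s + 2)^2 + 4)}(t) 4*exp(-2*t)*sin(2*t)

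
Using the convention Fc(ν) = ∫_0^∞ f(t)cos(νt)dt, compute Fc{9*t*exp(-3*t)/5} 9*(9 - ν^2)/(5*(ν^2 + 9)^2)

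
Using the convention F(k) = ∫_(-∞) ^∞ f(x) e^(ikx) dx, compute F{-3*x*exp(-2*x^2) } -3*sqrt(2)*I*sqrt(pi)*k*exp(-k^2/8) /8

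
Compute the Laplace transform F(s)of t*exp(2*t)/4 1/(4*(s - 2)^2)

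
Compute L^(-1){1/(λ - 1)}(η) exp(η)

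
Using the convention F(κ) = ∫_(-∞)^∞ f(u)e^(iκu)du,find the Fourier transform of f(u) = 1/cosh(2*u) pi/(2*cosh(pi*κ/4))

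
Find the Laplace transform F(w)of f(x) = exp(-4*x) 1/(w + 4)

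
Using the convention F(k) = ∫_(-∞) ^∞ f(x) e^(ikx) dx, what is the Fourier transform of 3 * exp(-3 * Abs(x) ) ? 18/(k^2 + 9) 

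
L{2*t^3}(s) 12/s^4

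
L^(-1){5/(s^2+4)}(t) 5*sin(2*t)/2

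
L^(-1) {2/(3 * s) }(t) 2/3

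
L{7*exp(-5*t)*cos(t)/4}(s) 7*(s + 5)/(4*((s + 5)^2 + 1))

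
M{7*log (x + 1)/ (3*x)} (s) -7*pi*csc (pi*s)/ (3*s - 3)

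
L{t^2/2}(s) s^(-3)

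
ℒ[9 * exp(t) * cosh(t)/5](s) 9 * (s - 1)/(5 * s * (s - 2))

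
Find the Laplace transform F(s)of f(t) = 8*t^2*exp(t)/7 16/(7*(s - 1)^3)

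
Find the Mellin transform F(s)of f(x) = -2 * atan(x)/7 pi * sec(pi * s/2)/(7 * s)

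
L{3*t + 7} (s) 7/s + 3/s^2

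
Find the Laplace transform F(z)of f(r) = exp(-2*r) 1/(z + 2)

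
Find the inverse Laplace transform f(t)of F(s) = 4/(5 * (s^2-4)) 2 * sinh(2 * t)/5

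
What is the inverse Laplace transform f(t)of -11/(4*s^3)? -11*t^2/8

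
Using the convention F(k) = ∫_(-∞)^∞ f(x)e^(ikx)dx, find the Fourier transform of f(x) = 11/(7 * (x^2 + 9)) 11 * pi * exp(-3 * Abs(k))/21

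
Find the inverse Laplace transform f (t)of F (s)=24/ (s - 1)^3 12*t^2*exp (t)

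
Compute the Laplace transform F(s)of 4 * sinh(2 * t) 8/(s^2 - 4)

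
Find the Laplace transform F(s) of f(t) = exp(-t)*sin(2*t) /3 2/(3*((s + 1) ^2 + 4) ) 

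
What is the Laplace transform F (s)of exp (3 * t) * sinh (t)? 1/ ( (s - 3)^2 - 1)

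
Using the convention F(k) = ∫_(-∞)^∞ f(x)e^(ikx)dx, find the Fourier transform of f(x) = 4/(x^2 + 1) 4 * pi * exp(-Abs(k))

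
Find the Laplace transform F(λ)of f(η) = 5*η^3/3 10/λ^4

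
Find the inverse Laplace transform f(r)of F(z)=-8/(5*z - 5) -8*exp(r)/5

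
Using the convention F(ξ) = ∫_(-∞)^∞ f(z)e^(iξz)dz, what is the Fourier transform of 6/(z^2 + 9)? 2*pi*exp(-3*Abs(ξ))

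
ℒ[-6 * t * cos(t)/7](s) 6 * (1 - s^2)/(7 * (s^2+1)^2)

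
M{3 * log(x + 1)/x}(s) -3 * pi * csc(pi * s)/(s - 1)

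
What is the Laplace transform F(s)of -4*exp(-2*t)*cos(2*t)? 4*(-s - 2)/((s+2)^2+4)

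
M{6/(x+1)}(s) 6 * pi * csc(pi * s)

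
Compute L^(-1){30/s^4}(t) 5*t^3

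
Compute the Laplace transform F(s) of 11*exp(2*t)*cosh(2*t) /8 11*(s - 2) /(8*s*(s - 4) ) 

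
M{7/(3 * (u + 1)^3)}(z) 7 * pi * (z - 2) * (z - 1)/(6 * sin(pi * z))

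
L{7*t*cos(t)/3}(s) 7*(s^2-1)/(3*(s^2 + 1)^2)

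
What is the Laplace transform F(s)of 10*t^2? 20/s^3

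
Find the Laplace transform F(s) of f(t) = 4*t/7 4/(7*s^2) 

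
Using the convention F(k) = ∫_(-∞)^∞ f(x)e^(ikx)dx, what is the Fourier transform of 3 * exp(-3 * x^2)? sqrt(3) * sqrt(pi) * exp(-k^2/12)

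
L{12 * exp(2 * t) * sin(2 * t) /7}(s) 24/(7 * ((s - 2) ^2+4) ) 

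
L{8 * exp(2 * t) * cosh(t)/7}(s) 8 * (s - 2)/(7 * ((s - 2)^2 - 1))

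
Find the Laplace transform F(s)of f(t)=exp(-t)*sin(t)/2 1/(2*((s + 1)^2 + 1))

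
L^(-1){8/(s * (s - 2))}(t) 8 * exp(t) * sinh(t)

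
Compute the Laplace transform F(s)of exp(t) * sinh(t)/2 1/(2 * s * (s - 2))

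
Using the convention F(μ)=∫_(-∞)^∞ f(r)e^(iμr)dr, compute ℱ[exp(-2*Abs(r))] 4/(μ^2 + 4)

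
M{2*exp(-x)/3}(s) 2*gamma(s)/3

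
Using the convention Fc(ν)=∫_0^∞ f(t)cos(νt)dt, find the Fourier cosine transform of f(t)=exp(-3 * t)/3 1/(ν^2 + 9)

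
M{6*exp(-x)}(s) 6*gamma(s)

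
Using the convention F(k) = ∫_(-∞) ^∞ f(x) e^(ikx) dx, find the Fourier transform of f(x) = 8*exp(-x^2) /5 8*sqrt(pi)*exp(-k^2/4) /5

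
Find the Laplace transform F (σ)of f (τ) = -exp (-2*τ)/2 -1/ (2*σ + 4)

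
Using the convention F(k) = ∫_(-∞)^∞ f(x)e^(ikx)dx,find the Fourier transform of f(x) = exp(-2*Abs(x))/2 2/(k^2 + 4)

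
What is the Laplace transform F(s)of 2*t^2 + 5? 4/s^3 + 5/s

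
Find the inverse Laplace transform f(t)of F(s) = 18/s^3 9 * t^2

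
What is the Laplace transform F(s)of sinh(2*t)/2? 1/(s^2 - 4)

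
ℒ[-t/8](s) -1/(8 * s^2)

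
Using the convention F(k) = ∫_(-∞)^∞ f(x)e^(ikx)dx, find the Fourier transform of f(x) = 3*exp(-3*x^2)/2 sqrt(3)*sqrt(pi)*exp(-k^2/12)/2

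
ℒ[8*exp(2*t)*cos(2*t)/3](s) 8*(s - 2)/(3*((s - 2)^2+4))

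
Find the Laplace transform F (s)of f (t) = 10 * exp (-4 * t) 10/ (s + 4)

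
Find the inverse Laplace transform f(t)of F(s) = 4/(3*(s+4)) 4*exp(-4*t)/3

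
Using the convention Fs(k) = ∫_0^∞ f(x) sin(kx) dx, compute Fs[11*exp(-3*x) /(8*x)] 11*atan(k/3) /8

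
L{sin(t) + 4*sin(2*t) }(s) 1/(s^2 + 1) + 8/(s^2 + 4) 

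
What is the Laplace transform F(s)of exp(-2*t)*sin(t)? 1/((s + 2)^2 + 1)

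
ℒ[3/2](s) 3/(2*s)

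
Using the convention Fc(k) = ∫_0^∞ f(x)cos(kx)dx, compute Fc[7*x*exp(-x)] 7*(1 - k^2)/(k^2 + 1)^2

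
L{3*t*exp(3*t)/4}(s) 3/(4*(s - 3)^2)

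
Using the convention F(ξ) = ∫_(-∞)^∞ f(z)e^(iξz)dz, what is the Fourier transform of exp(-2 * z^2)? sqrt(2) * sqrt(pi) * exp(-ξ^2/8)/2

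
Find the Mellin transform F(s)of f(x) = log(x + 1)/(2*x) -pi*csc(pi*s)/(2*s - 2)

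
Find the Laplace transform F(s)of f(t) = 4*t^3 24/s^4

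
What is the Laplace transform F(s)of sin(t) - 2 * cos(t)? 1/(s^2 + 1) - 2 * s/(s^2 + 1)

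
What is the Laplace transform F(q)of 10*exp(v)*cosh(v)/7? 10*(q - 1)/(7*q*(q - 2))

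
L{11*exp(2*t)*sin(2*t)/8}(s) 11/(4*((s - 2)^2 + 4))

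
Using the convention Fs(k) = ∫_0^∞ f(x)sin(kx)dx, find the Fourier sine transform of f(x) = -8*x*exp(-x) -16*k/(k^2 + 1)^2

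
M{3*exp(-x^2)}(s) 3*gamma(s/2)/2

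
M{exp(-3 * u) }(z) gamma(z) /3^z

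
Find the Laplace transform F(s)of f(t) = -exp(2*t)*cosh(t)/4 (2 - s)/(4*((s - 2)^2 - 1))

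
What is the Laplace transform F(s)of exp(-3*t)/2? 1/(2*(s + 3))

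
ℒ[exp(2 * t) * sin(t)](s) 1/((s - 2)^2 + 1)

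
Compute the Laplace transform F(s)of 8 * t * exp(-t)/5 8/(5 * (s + 1)^2)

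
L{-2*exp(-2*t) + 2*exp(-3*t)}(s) 2/(s + 3) - 2/(s + 2)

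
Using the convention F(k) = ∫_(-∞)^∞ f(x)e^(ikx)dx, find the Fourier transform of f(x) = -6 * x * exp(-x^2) -3 * I * sqrt(pi) * k * exp(-k^2/4)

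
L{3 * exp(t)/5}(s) 3/(5 * (s - 1))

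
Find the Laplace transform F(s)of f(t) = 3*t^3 18/s^4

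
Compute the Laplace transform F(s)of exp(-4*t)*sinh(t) 1/((s + 4)^2 - 1)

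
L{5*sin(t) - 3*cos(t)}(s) 5/(s^2+1) - 3*s/(s^2+1)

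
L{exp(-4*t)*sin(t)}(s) 1/((s+4)^2+1)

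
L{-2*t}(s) -2/s^2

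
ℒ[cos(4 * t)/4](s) s/(4 * (s^2+16))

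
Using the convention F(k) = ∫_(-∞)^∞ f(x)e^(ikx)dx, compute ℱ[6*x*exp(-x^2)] 3*I*sqrt(pi)*k*exp(-k^2/4)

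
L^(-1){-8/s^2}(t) -8*t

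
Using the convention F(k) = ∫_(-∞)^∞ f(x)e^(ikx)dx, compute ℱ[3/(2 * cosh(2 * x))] 3 * pi/(4 * cosh(pi * k/4))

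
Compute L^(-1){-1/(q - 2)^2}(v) -v * exp(2 * v)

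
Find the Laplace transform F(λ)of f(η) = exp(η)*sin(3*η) 3/((λ - 1)^2 + 9)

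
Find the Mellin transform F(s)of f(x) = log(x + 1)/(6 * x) -pi * csc(pi * s)/(6 * s - 6)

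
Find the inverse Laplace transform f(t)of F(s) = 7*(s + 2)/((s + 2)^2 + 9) 7*exp(-2*t)*cos(3*t)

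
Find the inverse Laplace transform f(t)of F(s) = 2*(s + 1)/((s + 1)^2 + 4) 2*exp(-t)*cos(2*t)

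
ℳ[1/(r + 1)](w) pi * csc(pi * w)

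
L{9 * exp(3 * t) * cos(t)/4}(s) 9 * (s - 3)/(4 * ((s - 3)^2+1))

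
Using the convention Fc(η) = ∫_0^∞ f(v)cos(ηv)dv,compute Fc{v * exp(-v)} (1 - η^2)/(η^2 + 1)^2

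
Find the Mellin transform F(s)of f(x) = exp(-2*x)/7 gamma(s)/(7*2^s)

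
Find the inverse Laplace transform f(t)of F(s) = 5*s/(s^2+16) 5*cos(4*t)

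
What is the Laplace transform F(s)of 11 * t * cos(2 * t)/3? 11 * (s^2-4)/(3 * (s^2 + 4)^2)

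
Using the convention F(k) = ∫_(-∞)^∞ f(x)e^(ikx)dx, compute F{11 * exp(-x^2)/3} 11 * sqrt(pi) * exp(-k^2/4)/3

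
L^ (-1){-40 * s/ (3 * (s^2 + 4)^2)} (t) -10 * t * sin (2 * t)/3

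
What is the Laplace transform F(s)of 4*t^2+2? 8/s^3+2/s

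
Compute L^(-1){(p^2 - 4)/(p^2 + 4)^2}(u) u * cos(2 * u)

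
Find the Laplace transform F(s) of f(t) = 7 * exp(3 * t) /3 7/(3 * (s - 3) ) 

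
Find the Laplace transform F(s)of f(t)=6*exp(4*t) 6/(s - 4)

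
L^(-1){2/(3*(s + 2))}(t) 2*exp(-2*t)/3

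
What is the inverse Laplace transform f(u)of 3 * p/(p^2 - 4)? 3 * cosh(2 * u)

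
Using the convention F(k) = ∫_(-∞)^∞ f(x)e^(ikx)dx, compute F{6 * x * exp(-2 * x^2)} 3 * sqrt(2) * I * sqrt(pi) * k * exp(-k^2/8)/4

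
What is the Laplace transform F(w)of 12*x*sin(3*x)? 72*w/(w^2+9)^2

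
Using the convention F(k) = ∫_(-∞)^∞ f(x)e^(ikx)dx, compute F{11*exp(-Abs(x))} 22/(k^2 + 1)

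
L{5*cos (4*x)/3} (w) 5*w/ (3*(w^2 + 16))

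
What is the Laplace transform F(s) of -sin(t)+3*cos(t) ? 3*s/(s^2+1)-1/(s^2+1) 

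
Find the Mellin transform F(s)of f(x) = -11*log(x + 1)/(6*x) 11*pi*csc(pi*s)/(6*(s - 1))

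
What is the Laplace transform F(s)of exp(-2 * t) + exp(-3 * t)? 1/(s + 3) + 1/(s + 2)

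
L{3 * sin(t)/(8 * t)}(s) 3 * atan(1/s)/8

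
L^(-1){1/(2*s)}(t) 1/2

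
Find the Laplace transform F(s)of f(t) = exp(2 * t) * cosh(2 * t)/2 (s - 2)/(2 * s * (s - 4))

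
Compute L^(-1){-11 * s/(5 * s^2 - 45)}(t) -11 * cosh(3 * t)/5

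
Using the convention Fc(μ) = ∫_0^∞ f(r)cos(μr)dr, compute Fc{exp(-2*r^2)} sqrt(2)*sqrt(pi)*exp(-μ^2/8)/4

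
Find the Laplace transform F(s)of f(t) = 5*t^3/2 15/s^4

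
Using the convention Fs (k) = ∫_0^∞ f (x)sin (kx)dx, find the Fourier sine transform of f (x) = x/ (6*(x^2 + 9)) pi*exp (-3*k)/12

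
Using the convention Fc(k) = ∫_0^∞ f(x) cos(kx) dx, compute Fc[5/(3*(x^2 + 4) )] 5*pi*exp(-2*k) /12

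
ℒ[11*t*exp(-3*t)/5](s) 11/(5*(s + 3)^2)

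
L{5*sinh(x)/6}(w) 5/(6*(w^2 - 1))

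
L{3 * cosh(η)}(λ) 3 * λ/(λ^2 - 1)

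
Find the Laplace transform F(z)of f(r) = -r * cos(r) (1 - z^2)/(z^2 + 1)^2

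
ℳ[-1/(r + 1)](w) -pi * csc(pi * w)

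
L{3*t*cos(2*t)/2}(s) 3*(s^2 - 4)/(2*(s^2 + 4)^2)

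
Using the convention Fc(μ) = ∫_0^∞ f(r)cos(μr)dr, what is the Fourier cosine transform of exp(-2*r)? 2/(μ^2+4)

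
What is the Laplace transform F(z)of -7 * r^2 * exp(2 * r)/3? -14/(3 * (z - 2)^3)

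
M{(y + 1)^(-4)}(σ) gamma(σ) * gamma(4 - σ)/6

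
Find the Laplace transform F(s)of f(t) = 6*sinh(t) 6/(s^2 - 1)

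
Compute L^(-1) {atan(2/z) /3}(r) sin(2*r) /(3*r) 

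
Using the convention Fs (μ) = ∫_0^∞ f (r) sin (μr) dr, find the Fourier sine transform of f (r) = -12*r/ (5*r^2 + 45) -6*pi*exp (-3*μ) /5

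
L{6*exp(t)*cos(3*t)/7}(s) 6*(s - 1)/(7*((s - 1)^2 + 9))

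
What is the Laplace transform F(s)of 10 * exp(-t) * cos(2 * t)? 10 * (s + 1)/((s + 1)^2 + 4)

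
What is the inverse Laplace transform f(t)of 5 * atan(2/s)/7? 5 * sin(2 * t)/(7 * t)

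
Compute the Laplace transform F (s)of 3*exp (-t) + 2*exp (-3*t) 2/ (s + 3) + 3/ (s + 1)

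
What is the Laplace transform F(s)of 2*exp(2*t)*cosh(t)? 2*(s - 2)/((s - 2)^2 - 1)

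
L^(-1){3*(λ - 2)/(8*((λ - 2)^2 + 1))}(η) 3*exp(2*η)*cos(η)/8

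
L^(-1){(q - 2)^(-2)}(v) v*exp(2*v)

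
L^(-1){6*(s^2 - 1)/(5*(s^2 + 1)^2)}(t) 6*t*cos(t)/5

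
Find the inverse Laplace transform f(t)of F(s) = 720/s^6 6*t^5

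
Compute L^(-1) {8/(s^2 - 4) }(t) 4*sinh(2*t) 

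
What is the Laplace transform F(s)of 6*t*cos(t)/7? 6*(s^2 - 1)/(7*(s^2 + 1)^2)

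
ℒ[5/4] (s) 5/(4 * s)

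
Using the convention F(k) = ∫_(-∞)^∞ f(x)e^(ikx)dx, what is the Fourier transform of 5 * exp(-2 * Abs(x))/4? 5/(k^2+4)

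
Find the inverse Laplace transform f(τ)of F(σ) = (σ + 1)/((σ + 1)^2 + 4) exp(-τ)*cos(2*τ)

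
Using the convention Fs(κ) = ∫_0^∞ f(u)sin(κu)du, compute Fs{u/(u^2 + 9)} pi*exp(-3*κ)/2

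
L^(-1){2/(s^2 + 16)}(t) sin(4*t)/2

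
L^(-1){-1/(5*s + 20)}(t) -exp(-4*t)/5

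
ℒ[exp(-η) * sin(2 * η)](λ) 2/((λ + 1)^2 + 4)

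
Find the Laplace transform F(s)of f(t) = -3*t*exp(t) -3/(s - 1)^2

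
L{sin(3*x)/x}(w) atan(3/w)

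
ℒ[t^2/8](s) 1/(4*s^3)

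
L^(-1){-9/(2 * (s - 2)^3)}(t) -9 * t^2 * exp(2 * t)/4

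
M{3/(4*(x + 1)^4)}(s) gamma(s)*gamma(4 - s)/8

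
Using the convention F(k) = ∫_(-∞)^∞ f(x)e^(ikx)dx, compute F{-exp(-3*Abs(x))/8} -3/(4*k^2 + 36)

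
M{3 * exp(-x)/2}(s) 3 * gamma(s)/2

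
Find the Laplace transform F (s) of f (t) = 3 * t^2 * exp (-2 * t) 6/ (s + 2) ^3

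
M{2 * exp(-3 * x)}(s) 2 * gamma(s)/3^s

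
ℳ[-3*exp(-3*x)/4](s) -3^(1 - s)*gamma(s)/4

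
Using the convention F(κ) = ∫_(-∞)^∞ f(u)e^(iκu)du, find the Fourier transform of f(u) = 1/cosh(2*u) pi/(2*cosh(pi*κ/4))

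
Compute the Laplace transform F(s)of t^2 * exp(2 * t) 2/(s - 2)^3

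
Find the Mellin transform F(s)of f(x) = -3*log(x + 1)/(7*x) 3*pi*csc(pi*s)/(7*(s - 1))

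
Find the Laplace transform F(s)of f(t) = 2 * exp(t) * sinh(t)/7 2/(7 * s * (s - 2))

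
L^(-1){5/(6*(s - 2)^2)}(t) 5*t*exp(2*t)/6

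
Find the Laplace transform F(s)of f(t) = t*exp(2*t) (s - 2)^(-2)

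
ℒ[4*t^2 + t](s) s^(-2) + 8/s^3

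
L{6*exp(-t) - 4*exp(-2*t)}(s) 6/(s + 1) - 4/(s + 2)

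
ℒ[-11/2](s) -11/(2*s) 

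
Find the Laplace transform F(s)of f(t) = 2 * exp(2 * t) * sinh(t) 2/((s - 2)^2 - 1)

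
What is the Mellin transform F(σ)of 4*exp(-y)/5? 4*gamma(σ)/5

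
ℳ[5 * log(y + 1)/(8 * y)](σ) -5 * pi * csc(pi * σ)/(8 * σ - 8)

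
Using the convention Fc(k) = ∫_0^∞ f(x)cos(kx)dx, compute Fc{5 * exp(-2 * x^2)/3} 5 * sqrt(2) * sqrt(pi) * exp(-k^2/8)/12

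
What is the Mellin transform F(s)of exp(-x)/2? gamma(s)/2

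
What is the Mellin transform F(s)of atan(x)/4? -pi * sec(pi * s/2)/(8 * s)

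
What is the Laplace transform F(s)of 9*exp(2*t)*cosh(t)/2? 9*(s - 2)/(2*((s - 2)^2 - 1))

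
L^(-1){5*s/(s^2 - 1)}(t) 5*cosh(t)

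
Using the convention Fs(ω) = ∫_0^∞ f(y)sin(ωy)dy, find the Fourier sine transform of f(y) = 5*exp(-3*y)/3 5*ω/(3*(ω^2 + 9))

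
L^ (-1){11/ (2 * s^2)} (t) 11 * t/2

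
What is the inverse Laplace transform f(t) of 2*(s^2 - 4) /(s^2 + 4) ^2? 2*t*cos(2*t) 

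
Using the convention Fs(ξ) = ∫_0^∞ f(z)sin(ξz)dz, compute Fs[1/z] pi/2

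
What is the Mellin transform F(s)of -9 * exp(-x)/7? -9 * gamma(s)/7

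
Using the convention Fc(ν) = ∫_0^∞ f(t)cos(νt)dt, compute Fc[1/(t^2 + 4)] pi*exp(-2*ν)/4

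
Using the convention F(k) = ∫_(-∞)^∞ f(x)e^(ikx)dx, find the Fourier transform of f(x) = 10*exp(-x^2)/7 10*sqrt(pi)*exp(-k^2/4)/7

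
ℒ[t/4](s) 1/(4*s^2)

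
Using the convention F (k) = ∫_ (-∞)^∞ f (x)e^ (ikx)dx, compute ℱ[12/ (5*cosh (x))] 12*pi/ (5*cosh (pi*k/2))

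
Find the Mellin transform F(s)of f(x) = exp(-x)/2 gamma(s)/2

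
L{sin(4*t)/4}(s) 1/(s^2 + 16)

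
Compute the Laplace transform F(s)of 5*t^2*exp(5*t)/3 10/(3*(s - 5)^3)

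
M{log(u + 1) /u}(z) -pi * csc(pi * z) /(z - 1) 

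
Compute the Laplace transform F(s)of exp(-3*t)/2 1/(2*(s+3))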